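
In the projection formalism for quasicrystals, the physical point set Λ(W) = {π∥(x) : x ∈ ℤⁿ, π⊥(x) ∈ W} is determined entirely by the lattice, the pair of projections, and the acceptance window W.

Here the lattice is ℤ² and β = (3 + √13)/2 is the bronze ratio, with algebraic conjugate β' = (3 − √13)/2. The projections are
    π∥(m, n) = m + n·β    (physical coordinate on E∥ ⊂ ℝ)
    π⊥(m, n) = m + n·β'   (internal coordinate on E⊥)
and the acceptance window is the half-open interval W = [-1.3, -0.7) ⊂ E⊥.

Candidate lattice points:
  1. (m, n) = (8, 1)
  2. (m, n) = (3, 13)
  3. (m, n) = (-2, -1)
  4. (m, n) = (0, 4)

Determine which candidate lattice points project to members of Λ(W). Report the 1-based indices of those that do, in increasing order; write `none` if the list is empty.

2, 4

β' = (3−√13)/2 ≈ -0.30278.
#1 (8,1): internal coord 8 + (1)·β' = +7.69722; +7.69722 ∉ [-1.3, -0.7) → out
#2 (3,13): internal coord 3 + (13)·β' = -0.93608; -0.93608 ∈ [-1.3, -0.7) → IN Λ
#3 (-2,-1): internal coord -2 + (-1)·β' = -1.69722; -1.69722 ∉ [-1.3, -0.7) → out
#4 (0,4): internal coord 0 + (4)·β' = -1.21110; -1.21110 ∈ [-1.3, -0.7) → IN Λ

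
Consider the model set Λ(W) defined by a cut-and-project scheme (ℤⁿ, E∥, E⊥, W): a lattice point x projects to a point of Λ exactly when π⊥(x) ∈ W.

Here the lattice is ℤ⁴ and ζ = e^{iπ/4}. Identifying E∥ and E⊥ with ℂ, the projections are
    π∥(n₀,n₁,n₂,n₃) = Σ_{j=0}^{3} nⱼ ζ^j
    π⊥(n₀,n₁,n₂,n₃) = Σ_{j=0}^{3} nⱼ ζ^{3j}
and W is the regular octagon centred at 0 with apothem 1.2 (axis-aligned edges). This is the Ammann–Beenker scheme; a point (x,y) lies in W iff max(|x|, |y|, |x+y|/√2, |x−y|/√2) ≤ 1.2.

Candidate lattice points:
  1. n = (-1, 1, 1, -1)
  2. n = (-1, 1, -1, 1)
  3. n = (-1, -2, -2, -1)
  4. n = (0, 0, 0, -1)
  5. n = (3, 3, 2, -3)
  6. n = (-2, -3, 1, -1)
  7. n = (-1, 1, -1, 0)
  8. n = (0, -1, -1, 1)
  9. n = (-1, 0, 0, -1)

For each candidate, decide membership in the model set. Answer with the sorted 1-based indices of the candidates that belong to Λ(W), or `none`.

3, 4

With ζ = e^{iπ/4} the internal vectors are ζ^0,ζ^3,ζ^6,ζ^9.
#1 (-1, 1, 1, -1): internal (-2.4142, -1.0000); octagon support 2.4142 vs apothem 1.2 → ∉ W
#2 (-1, 1, -1, 1): internal (-1.0000, 2.4142); octagon support 2.4142 vs apothem 1.2 → ∉ W
#3 (-1, -2, -2, -1): internal (-0.2929, -0.1213); octagon support 0.2929 vs apothem 1.2 → ∈ W
#4 (0, 0, 0, -1): internal (-0.7071, -0.7071); octagon support 1.0000 vs apothem 1.2 → ∈ W
#5 (3, 3, 2, -3): internal (-1.2426, -2.0000); octagon support 2.2929 vs apothem 1.2 → ∉ W
#6 (-2, -3, 1, -1): internal (-0.5858, -3.8284); octagon support 3.8284 vs apothem 1.2 → ∉ W
#7 (-1, 1, -1, 0): internal (-1.7071, 1.7071); octagon support 2.4142 vs apothem 1.2 → ∉ W
#8 (0, -1, -1, 1): internal (1.4142, 1.0000); octagon support 1.7071 vs apothem 1.2 → ∉ W
#9 (-1, 0, 0, -1): internal (-1.7071, -0.7071); octagon support 1.7071 vs apothem 1.2 → ∉ W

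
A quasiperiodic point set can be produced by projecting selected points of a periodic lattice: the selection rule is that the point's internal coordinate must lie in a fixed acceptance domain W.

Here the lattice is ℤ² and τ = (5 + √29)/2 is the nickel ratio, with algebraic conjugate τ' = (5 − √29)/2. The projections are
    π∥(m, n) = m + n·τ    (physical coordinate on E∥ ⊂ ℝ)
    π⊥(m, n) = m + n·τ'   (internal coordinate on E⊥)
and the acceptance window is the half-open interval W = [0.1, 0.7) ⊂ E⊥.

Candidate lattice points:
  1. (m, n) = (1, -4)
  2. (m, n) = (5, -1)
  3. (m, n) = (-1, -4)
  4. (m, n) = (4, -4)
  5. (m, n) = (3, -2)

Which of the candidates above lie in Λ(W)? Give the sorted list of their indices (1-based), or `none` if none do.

none

Compute τ' = (5−√29)/2 = -0.1926, so π⊥(m,n) = m -0.1926·n.
candidate 1: (m,n)=(1,-4) → π∥ = 1-4·τ ≈ -19.7703, π⊥ = 1-4·τ' ≈ 1.7703 ∉ [0.1, 0.7) ⇒ out
candidate 2: (m,n)=(5,-1) → π∥ = 5-1·τ ≈ -0.1926, π⊥ = 5-1·τ' ≈ 5.1926 ∉ [0.1, 0.7) ⇒ out
candidate 3: (m,n)=(-1,-4) → π∥ = -1-4·τ ≈ -21.7703, π⊥ = -1-4·τ' ≈ -0.2297 ∉ [0.1, 0.7) ⇒ out
candidate 4: (m,n)=(4,-4) → π∥ = 4-4·τ ≈ -16.7703, π⊥ = 4-4·τ' ≈ 4.7703 ∉ [0.1, 0.7) ⇒ out
candidate 5: (m,n)=(3,-2) → π∥ = 3-2·τ ≈ -7.3852, π⊥ = 3-2·τ' ≈ 3.3852 ∉ [0.1, 0.7) ⇒ out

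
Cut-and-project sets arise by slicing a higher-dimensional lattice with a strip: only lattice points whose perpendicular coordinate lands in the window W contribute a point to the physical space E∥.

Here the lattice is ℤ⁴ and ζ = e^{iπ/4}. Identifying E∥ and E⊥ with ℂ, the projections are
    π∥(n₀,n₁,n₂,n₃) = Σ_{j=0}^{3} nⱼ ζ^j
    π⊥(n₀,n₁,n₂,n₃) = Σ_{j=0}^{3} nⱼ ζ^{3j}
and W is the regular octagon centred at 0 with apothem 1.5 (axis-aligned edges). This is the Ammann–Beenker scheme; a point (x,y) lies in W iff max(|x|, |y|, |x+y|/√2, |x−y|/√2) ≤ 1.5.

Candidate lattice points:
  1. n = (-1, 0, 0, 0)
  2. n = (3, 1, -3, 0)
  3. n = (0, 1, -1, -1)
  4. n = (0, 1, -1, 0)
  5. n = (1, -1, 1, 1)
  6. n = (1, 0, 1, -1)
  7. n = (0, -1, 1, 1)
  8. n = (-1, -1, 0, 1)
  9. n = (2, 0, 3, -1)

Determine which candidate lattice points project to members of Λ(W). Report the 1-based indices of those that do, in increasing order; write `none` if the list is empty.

With ζ = e^{iπ/4} the internal vectors are ζ^0,ζ^3,ζ^6,ζ^9.
#1 (-1, 0, 0, 0): internal (-1.000000, 0.000000); octagon support 1.000000 vs apothem 1.5 → ∈ W
#2 (3, 1, -3, 0): internal (2.292893, 3.707107); octagon support 4.242641 vs apothem 1.5 → ∉ W
#3 (0, 1, -1, -1): internal (-1.414214, 1.000000); octagon support 1.707107 vs apothem 1.5 → ∉ W
#4 (0, 1, -1, 0): internal (-0.707107, 1.707107); octagon support 1.707107 vs apothem 1.5 → ∉ W
#5 (1, -1, 1, 1): internal (2.414214, -1.000000); octagon support 2.414214 vs apothem 1.5 → ∉ W
#6 (1, 0, 1, -1): internal (0.292893, -1.707107); octagon support 1.707107 vs apothem 1.5 → ∉ W
#7 (0, -1, 1, 1): internal (1.414214, -1.000000); octagon support 1.707107 vs apothem 1.5 → ∉ W
#8 (-1, -1, 0, 1): internal (0.414214, 0.000000); octagon support 0.414214 vs apothem 1.5 → ∈ W
#9 (2, 0, 3, -1): internal (1.292893, -3.707107); octagon support 3.707107 vs apothem 1.5 → ∉ W

1, 8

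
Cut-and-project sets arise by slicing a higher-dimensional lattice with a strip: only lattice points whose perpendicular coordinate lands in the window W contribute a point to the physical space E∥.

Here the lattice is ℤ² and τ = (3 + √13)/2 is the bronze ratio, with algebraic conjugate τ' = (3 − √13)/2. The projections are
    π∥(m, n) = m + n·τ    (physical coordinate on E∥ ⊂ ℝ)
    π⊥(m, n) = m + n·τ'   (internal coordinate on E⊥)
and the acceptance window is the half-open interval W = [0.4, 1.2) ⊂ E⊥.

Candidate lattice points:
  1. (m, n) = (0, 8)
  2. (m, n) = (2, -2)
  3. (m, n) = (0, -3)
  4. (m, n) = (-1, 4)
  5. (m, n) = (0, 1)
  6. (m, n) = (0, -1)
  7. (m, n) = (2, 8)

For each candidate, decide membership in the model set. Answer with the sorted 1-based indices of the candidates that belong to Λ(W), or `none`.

Numerically τ ≈ 3.3028 and τ' = −1/τ ≈ -0.3028.
candidate 1: (m,n)=(0,8) → π∥ = 0+8·τ ≈ 26.4222, π⊥ = 0+8·τ' ≈ -2.4222 ∉ [0.4, 1.2) ⇒ out
candidate 2: (m,n)=(2,-2) → π∥ = 2-2·τ ≈ -4.6056, π⊥ = 2-2·τ' ≈ 2.6056 ∉ [0.4, 1.2) ⇒ out
candidate 3: (m,n)=(0,-3) → π∥ = 0-3·τ ≈ -9.9083, π⊥ = 0-3·τ' ≈ 0.9083 ∈ [0.4, 1.2) ⇒ IN Λ
candidate 4: (m,n)=(-1,4) → π∥ = -1+4·τ ≈ 12.2111, π⊥ = -1+4·τ' ≈ -2.2111 ∉ [0.4, 1.2) ⇒ out
candidate 5: (m,n)=(0,1) → π∥ = 0+1·τ ≈ 3.3028, π⊥ = 0+1·τ' ≈ -0.3028 ∉ [0.4, 1.2) ⇒ out
candidate 6: (m,n)=(0,-1) → π∥ = 0-1·τ ≈ -3.3028, π⊥ = 0-1·τ' ≈ 0.3028 ∉ [0.4, 1.2) ⇒ out
candidate 7: (m,n)=(2,8) → π∥ = 2+8·τ ≈ 28.4222, π⊥ = 2+8·τ' ≈ -0.4222 ∉ [0.4, 1.2) ⇒ out

3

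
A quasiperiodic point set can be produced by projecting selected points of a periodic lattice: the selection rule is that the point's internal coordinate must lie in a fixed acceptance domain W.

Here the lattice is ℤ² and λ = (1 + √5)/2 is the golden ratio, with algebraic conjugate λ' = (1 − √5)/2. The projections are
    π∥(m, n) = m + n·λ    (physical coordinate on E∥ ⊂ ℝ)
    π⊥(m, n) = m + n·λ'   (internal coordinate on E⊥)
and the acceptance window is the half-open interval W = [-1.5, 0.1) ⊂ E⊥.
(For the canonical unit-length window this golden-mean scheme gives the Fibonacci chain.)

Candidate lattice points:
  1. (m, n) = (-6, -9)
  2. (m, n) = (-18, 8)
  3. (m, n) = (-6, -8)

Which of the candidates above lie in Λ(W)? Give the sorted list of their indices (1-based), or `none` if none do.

1, 3

Compute λ' = (1−√5)/2 = -0.61803, so π⊥(m,n) = m -0.61803·n.
#1 (-6,-9): internal coord -6 + (-9)·λ' = -0.43769; -0.43769 ∈ [-1.5, 0.1) → IN Λ
#2 (-18,8): internal coord -18 + (8)·λ' = -22.94427; -22.94427 ∉ [-1.5, 0.1) → out
#3 (-6,-8): internal coord -6 + (-8)·λ' = -1.05573; -1.05573 ∈ [-1.5, 0.1) → IN Λ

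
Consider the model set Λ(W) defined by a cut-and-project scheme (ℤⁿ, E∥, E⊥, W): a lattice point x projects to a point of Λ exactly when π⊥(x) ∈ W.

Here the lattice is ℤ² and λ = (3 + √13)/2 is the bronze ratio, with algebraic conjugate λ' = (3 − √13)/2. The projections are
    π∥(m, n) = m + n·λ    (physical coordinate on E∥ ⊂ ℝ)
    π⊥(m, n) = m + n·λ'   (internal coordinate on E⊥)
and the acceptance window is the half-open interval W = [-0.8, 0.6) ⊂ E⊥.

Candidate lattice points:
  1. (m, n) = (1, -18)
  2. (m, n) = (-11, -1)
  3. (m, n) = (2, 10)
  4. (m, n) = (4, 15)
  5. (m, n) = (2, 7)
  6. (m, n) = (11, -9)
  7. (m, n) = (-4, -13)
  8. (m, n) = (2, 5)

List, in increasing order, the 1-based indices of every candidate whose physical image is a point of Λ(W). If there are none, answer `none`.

Numerically λ ≈ 3.302776 and λ' = −1/λ ≈ -0.302776.
#1 (1,-18): internal coord 1 + (-18)·λ' = +6.449961; +6.449961 ∉ [-0.8, 0.6) → out
#2 (-11,-1): internal coord -11 + (-1)·λ' = -10.697224; -10.697224 ∉ [-0.8, 0.6) → out
#3 (2,10): internal coord 2 + (10)·λ' = -1.027756; -1.027756 ∉ [-0.8, 0.6) → out
#4 (4,15): internal coord 4 + (15)·λ' = -0.541635; -0.541635 ∈ [-0.8, 0.6) → IN Λ
#5 (2,7): internal coord 2 + (7)·λ' = -0.119429; -0.119429 ∈ [-0.8, 0.6) → IN Λ
#6 (11,-9): internal coord 11 + (-9)·λ' = +13.724981; +13.724981 ∉ [-0.8, 0.6) → out
#7 (-4,-13): internal coord -4 + (-13)·λ' = -0.063917; -0.063917 ∈ [-0.8, 0.6) → IN Λ
#8 (2,5): internal coord 2 + (5)·λ' = +0.486122; +0.486122 ∈ [-0.8, 0.6) → IN Λ

4, 5, 7, 8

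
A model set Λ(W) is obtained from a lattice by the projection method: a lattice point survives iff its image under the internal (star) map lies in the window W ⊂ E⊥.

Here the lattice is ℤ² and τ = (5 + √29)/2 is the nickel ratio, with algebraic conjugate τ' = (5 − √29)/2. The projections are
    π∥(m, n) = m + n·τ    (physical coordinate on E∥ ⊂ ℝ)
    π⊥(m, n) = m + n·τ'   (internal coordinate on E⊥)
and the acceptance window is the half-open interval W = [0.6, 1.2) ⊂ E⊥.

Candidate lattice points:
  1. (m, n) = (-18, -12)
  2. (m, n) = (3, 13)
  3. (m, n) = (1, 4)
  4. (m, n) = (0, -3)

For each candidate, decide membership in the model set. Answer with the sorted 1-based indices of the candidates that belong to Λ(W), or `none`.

none

Compute τ' = (5−√29)/2 = -0.192582, so π⊥(m,n) = m -0.192582·n.
candidate 1: (m,n)=(-18,-12) → π∥ = -18-12·τ ≈ -80.310989, π⊥ = -18-12·τ' ≈ -15.689011 ∉ [0.6, 1.2) ⇒ out
candidate 2: (m,n)=(3,13) → π∥ = 3+13·τ ≈ 70.503571, π⊥ = 3+13·τ' ≈ 0.496429 ∉ [0.6, 1.2) ⇒ out
candidate 3: (m,n)=(1,4) → π∥ = 1+4·τ ≈ 21.770330, π⊥ = 1+4·τ' ≈ 0.229670 ∉ [0.6, 1.2) ⇒ out
candidate 4: (m,n)=(0,-3) → π∥ = 0-3·τ ≈ -15.577747, π⊥ = 0-3·τ' ≈ 0.577747 ∉ [0.6, 1.2) ⇒ out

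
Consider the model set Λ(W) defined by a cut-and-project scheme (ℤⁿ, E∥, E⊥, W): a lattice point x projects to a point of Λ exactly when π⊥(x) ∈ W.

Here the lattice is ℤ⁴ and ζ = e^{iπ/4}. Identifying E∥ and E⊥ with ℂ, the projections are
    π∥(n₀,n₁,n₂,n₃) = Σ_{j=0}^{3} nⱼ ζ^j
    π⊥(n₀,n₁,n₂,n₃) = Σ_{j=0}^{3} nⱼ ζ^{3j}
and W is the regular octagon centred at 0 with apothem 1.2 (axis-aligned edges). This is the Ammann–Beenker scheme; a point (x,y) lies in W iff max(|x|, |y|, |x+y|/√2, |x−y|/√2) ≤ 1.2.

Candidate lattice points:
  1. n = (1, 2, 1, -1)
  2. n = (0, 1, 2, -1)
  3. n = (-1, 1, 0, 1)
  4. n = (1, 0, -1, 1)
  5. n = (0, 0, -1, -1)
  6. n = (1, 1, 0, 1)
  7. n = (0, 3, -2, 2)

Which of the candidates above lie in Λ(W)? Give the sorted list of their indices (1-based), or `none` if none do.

π⊥(n) = n₀ + n₁ζ³ + n₂ζ⁶ + n₃ζ⁹ where ζ = e^{iπ/4}.
candidate 1: n = (1, 2, 1, -1) → π⊥ ≈ (-1.1213, -0.2929); max(|x|,|y|,|x±y|/√2) = 1.1213 ≤ 1.2 ⇒ ∈ W
candidate 2: n = (0, 1, 2, -1) → π⊥ ≈ (-1.4142, -2.0000); max(|x|,|y|,|x±y|/√2) = 2.4142 > 1.2 ⇒ ∉ W
candidate 3: n = (-1, 1, 0, 1) → π⊥ ≈ (-1.0000, +1.4142); max(|x|,|y|,|x±y|/√2) = 1.7071 > 1.2 ⇒ ∉ W
candidate 4: n = (1, 0, -1, 1) → π⊥ ≈ (+1.7071, +1.7071); max(|x|,|y|,|x±y|/√2) = 2.4142 > 1.2 ⇒ ∉ W
candidate 5: n = (0, 0, -1, -1) → π⊥ ≈ (-0.7071, +0.2929); max(|x|,|y|,|x±y|/√2) = 0.7071 ≤ 1.2 ⇒ ∈ W
candidate 6: n = (1, 1, 0, 1) → π⊥ ≈ (+1.0000, +1.4142); max(|x|,|y|,|x±y|/√2) = 1.7071 > 1.2 ⇒ ∉ W
candidate 7: n = (0, 3, -2, 2) → π⊥ ≈ (-0.7071, +5.5355); max(|x|,|y|,|x±y|/√2) = 5.5355 > 1.2 ⇒ ∉ W

1, 5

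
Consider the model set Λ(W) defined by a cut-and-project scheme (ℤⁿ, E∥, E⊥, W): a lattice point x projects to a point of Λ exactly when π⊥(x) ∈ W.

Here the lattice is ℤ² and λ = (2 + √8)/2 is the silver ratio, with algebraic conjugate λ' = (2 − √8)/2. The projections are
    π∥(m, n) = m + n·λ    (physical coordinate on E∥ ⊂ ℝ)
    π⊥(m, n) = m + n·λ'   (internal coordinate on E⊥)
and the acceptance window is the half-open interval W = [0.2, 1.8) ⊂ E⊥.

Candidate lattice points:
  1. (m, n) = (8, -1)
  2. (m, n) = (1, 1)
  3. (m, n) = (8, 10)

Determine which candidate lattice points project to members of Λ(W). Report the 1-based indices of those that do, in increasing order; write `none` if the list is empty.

λ' = (2−√8)/2 ≈ -0.41421.
#1 (8,-1): internal coord 8 + (-1)·λ' = +8.41421; +8.41421 ∉ [0.2, 1.8) → out
#2 (1,1): internal coord 1 + (1)·λ' = +0.58579; +0.58579 ∈ [0.2, 1.8) → IN Λ
#3 (8,10): internal coord 8 + (10)·λ' = +3.85786; +3.85786 ∉ [0.2, 1.8) → out

2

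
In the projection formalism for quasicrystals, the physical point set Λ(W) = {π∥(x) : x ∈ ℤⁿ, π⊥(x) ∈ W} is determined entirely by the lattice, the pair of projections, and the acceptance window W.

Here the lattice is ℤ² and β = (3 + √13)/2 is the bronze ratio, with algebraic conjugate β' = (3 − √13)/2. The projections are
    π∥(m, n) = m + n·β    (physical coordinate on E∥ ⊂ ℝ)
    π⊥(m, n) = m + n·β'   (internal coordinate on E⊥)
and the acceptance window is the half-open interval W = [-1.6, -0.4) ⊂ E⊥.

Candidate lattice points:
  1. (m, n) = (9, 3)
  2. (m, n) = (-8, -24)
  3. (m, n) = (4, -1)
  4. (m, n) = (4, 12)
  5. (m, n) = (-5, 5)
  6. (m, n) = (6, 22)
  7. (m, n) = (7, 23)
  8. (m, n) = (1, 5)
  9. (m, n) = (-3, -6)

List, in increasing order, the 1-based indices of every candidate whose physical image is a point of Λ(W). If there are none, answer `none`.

2, 6, 8, 9

β' = (3−√13)/2 ≈ -0.302776.
candidate 1: (m,n)=(9,3) → π∥ = 9+3·β ≈ 18.908327, π⊥ = 9+3·β' ≈ 8.091673 ∉ [-1.6, -0.4) ⇒ out
candidate 2: (m,n)=(-8,-24) → π∥ = -8-24·β ≈ -87.266615, π⊥ = -8-24·β' ≈ -0.733385 ∈ [-1.6, -0.4) ⇒ IN Λ
candidate 3: (m,n)=(4,-1) → π∥ = 4-1·β ≈ 0.697224, π⊥ = 4-1·β' ≈ 4.302776 ∉ [-1.6, -0.4) ⇒ out
candidate 4: (m,n)=(4,12) → π∥ = 4+12·β ≈ 43.633308, π⊥ = 4+12·β' ≈ 0.366692 ∉ [-1.6, -0.4) ⇒ out
candidate 5: (m,n)=(-5,5) → π∥ = -5+5·β ≈ 11.513878, π⊥ = -5+5·β' ≈ -6.513878 ∉ [-1.6, -0.4) ⇒ out
candidate 6: (m,n)=(6,22) → π∥ = 6+22·β ≈ 78.661064, π⊥ = 6+22·β' ≈ -0.661064 ∈ [-1.6, -0.4) ⇒ IN Λ
candidate 7: (m,n)=(7,23) → π∥ = 7+23·β ≈ 82.963840, π⊥ = 7+23·β' ≈ 0.036160 ∉ [-1.6, -0.4) ⇒ out
candidate 8: (m,n)=(1,5) → π∥ = 1+5·β ≈ 17.513878, π⊥ = 1+5·β' ≈ -0.513878 ∈ [-1.6, -0.4) ⇒ IN Λ
candidate 9: (m,n)=(-3,-6) → π∥ = -3-6·β ≈ -22.816654, π⊥ = -3-6·β' ≈ -1.183346 ∈ [-1.6, -0.4) ⇒ IN Λ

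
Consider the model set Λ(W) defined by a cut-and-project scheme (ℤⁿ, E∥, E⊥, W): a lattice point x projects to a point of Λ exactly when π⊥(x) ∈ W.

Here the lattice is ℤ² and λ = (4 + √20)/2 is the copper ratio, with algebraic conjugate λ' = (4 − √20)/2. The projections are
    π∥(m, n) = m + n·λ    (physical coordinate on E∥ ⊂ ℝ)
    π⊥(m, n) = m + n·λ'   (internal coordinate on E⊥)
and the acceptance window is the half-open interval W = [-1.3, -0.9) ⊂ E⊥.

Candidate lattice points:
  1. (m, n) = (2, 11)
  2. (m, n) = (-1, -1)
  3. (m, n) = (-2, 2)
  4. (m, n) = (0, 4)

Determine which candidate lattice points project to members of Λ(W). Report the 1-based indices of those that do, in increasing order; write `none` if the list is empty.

Numerically λ ≈ 4.2361 and λ' = −1/λ ≈ -0.2361.
candidate 1: (m,n)=(2,11) → π∥ = 2+11·λ ≈ 48.5967, π⊥ = 2+11·λ' ≈ -0.5967 ∉ [-1.3, -0.9) ⇒ out
candidate 2: (m,n)=(-1,-1) → π∥ = -1-1·λ ≈ -5.2361, π⊥ = -1-1·λ' ≈ -0.7639 ∉ [-1.3, -0.9) ⇒ out
candidate 3: (m,n)=(-2,2) → π∥ = -2+2·λ ≈ 6.4721, π⊥ = -2+2·λ' ≈ -2.4721 ∉ [-1.3, -0.9) ⇒ out
candidate 4: (m,n)=(0,4) → π∥ = 0+4·λ ≈ 16.9443, π⊥ = 0+4·λ' ≈ -0.9443 ∈ [-1.3, -0.9) ⇒ IN Λ

4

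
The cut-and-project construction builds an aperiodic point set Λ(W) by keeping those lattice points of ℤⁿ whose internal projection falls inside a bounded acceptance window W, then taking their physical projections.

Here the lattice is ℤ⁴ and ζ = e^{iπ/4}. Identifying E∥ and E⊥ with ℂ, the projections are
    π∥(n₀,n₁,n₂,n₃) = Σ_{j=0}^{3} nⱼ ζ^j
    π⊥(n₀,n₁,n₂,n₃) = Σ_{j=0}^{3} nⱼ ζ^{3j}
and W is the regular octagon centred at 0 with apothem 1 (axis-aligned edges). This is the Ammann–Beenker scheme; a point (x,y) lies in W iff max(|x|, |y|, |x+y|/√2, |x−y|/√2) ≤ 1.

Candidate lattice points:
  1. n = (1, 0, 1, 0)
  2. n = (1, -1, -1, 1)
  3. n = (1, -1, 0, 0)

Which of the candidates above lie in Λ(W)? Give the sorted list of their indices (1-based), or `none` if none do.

π⊥(n) = n₀ + n₁ζ³ + n₂ζ⁶ + n₃ζ⁹ where ζ = e^{iπ/4}.
#1 (1, 0, 1, 0): internal (1.0000, -1.0000); octagon support 1.4142 vs apothem 1 → ∉ W
#2 (1, -1, -1, 1): internal (2.4142, 1.0000); octagon support 2.4142 vs apothem 1 → ∉ W
#3 (1, -1, 0, 0): internal (1.7071, -0.7071); octagon support 1.7071 vs apothem 1 → ∉ W

none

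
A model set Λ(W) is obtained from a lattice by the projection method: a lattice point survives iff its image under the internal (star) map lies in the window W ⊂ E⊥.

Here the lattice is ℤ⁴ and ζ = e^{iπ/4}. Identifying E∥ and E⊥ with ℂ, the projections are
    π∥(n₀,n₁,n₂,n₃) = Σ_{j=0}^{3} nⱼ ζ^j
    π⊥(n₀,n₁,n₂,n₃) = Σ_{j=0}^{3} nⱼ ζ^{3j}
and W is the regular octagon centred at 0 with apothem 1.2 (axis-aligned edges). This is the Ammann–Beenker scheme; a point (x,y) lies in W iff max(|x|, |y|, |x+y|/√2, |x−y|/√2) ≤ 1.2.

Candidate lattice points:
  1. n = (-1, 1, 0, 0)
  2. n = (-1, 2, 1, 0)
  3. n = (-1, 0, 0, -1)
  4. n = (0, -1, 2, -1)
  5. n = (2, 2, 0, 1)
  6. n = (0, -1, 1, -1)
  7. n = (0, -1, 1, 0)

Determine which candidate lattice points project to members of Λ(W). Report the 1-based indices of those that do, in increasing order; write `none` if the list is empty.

π⊥(n) = n₀ + n₁ζ³ + n₂ζ⁶ + n₃ζ⁹ where ζ = e^{iπ/4}.
#1 (-1, 1, 0, 0): internal (-1.707107, 0.707107); octagon support 1.707107 vs apothem 1.2 → ∉ W
#2 (-1, 2, 1, 0): internal (-2.414214, 0.414214); octagon support 2.414214 vs apothem 1.2 → ∉ W
#3 (-1, 0, 0, -1): internal (-1.707107, -0.707107); octagon support 1.707107 vs apothem 1.2 → ∉ W
#4 (0, -1, 2, -1): internal (0.000000, -3.414214); octagon support 3.414214 vs apothem 1.2 → ∉ W
#5 (2, 2, 0, 1): internal (1.292893, 2.121320); octagon support 2.414214 vs apothem 1.2 → ∉ W
#6 (0, -1, 1, -1): internal (0.000000, -2.414214); octagon support 2.414214 vs apothem 1.2 → ∉ W
#7 (0, -1, 1, 0): internal (0.707107, -1.707107); octagon support 1.707107 vs apothem 1.2 → ∉ W

none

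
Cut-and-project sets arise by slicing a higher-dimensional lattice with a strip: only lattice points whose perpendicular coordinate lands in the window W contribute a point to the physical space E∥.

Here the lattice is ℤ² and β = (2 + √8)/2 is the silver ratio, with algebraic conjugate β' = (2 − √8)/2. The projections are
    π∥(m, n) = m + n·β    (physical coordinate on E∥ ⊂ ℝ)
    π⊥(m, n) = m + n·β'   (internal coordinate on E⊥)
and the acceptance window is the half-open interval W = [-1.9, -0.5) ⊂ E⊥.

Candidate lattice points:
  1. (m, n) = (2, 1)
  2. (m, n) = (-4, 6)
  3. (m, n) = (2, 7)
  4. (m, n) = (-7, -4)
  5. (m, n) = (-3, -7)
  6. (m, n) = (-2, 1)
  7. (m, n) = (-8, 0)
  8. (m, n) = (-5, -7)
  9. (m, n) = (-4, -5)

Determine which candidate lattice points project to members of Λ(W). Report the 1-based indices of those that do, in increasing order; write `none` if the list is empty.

Compute β' = (2−√8)/2 = -0.41421, so π⊥(m,n) = m -0.41421·n.
#1 (2,1): internal coord 2 + (1)·β' = +1.58579; +1.58579 ∉ [-1.9, -0.5) → out
#2 (-4,6): internal coord -4 + (6)·β' = -6.48528; -6.48528 ∉ [-1.9, -0.5) → out
#3 (2,7): internal coord 2 + (7)·β' = -0.89949; -0.89949 ∈ [-1.9, -0.5) → IN Λ
#4 (-7,-4): internal coord -7 + (-4)·β' = -5.34315; -5.34315 ∉ [-1.9, -0.5) → out
#5 (-3,-7): internal coord -3 + (-7)·β' = -0.10051; -0.10051 ∉ [-1.9, -0.5) → out
#6 (-2,1): internal coord -2 + (1)·β' = -2.41421; -2.41421 ∉ [-1.9, -0.5) → out
#7 (-8,0): internal coord -8 + (0)·β' = -8.00000; -8.00000 ∉ [-1.9, -0.5) → out
#8 (-5,-7): internal coord -5 + (-7)·β' = -2.10051; -2.10051 ∉ [-1.9, -0.5) → out
#9 (-4,-5): internal coord -4 + (-5)·β' = -1.92893; -1.92893 ∉ [-1.9, -0.5) → out

3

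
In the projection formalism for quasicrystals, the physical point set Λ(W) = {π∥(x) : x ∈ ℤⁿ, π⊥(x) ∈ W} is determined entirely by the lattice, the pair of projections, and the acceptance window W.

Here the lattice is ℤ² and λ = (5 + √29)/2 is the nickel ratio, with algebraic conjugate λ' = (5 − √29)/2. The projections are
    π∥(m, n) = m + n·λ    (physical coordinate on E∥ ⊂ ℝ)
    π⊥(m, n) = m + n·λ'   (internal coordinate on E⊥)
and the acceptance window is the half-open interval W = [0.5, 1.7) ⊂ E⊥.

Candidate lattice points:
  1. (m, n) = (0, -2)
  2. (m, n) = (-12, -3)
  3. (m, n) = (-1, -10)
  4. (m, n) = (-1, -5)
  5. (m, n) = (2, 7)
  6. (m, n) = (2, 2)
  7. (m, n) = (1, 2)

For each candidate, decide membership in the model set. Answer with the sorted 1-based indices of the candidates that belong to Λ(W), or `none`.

3, 5, 6, 7

Compute λ' = (5−√29)/2 = -0.192582, so π⊥(m,n) = m -0.192582·n.
candidate 1: (m,n)=(0,-2) → π∥ = 0-2·λ ≈ -10.385165, π⊥ = 0-2·λ' ≈ 0.385165 ∉ [0.5, 1.7) ⇒ out
candidate 2: (m,n)=(-12,-3) → π∥ = -12-3·λ ≈ -27.577747, π⊥ = -12-3·λ' ≈ -11.422253 ∉ [0.5, 1.7) ⇒ out
candidate 3: (m,n)=(-1,-10) → π∥ = -1-10·λ ≈ -52.925824, π⊥ = -1-10·λ' ≈ 0.925824 ∈ [0.5, 1.7) ⇒ IN Λ
candidate 4: (m,n)=(-1,-5) → π∥ = -1-5·λ ≈ -26.962912, π⊥ = -1-5·λ' ≈ -0.037088 ∉ [0.5, 1.7) ⇒ out
candidate 5: (m,n)=(2,7) → π∥ = 2+7·λ ≈ 38.348077, π⊥ = 2+7·λ' ≈ 0.651923 ∈ [0.5, 1.7) ⇒ IN Λ
candidate 6: (m,n)=(2,2) → π∥ = 2+2·λ ≈ 12.385165, π⊥ = 2+2·λ' ≈ 1.614835 ∈ [0.5, 1.7) ⇒ IN Λ
candidate 7: (m,n)=(1,2) → π∥ = 1+2·λ ≈ 11.385165, π⊥ = 1+2·λ' ≈ 0.614835 ∈ [0.5, 1.7) ⇒ IN Λ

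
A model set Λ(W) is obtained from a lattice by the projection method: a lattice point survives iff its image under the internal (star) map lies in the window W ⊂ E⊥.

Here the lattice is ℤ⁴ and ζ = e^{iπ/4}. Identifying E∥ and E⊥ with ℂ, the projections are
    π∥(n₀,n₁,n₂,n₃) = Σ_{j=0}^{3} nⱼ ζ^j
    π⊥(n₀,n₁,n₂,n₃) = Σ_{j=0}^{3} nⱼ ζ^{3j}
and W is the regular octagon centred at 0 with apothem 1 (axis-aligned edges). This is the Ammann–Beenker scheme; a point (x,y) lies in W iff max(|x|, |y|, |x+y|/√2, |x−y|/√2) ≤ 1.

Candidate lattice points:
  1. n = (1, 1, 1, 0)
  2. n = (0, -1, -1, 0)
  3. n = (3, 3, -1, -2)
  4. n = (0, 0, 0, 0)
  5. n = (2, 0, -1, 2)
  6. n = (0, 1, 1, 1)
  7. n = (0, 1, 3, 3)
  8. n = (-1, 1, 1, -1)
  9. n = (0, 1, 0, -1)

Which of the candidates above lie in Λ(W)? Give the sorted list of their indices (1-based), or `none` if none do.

1, 2, 4, 6

Internal map: ζ^{3j} for j=0..3 gives (1,0), (−√2/2,√2/2), (0,−1), (√2/2,√2/2).
candidate 1: n = (1, 1, 1, 0) → π⊥ ≈ (+0.29289, -0.29289); max(|x|,|y|,|x±y|/√2) = 0.41421 ≤ 1 ⇒ ∈ W
candidate 2: n = (0, -1, -1, 0) → π⊥ ≈ (+0.70711, +0.29289); max(|x|,|y|,|x±y|/√2) = 0.70711 ≤ 1 ⇒ ∈ W
candidate 3: n = (3, 3, -1, -2) → π⊥ ≈ (-0.53553, +1.70711); max(|x|,|y|,|x±y|/√2) = 1.70711 > 1 ⇒ ∉ W
candidate 4: n = (0, 0, 0, 0) → π⊥ ≈ (+0.00000, +0.00000); max(|x|,|y|,|x±y|/√2) = 0.00000 ≤ 1 ⇒ ∈ W
candidate 5: n = (2, 0, -1, 2) → π⊥ ≈ (+3.41421, +2.41421); max(|x|,|y|,|x±y|/√2) = 4.12132 > 1 ⇒ ∉ W
candidate 6: n = (0, 1, 1, 1) → π⊥ ≈ (+0.00000, +0.41421); max(|x|,|y|,|x±y|/√2) = 0.41421 ≤ 1 ⇒ ∈ W
candidate 7: n = (0, 1, 3, 3) → π⊥ ≈ (+1.41421, -0.17157); max(|x|,|y|,|x±y|/√2) = 1.41421 > 1 ⇒ ∉ W
candidate 8: n = (-1, 1, 1, -1) → π⊥ ≈ (-2.41421, -1.00000); max(|x|,|y|,|x±y|/√2) = 2.41421 > 1 ⇒ ∉ W
candidate 9: n = (0, 1, 0, -1) → π⊥ ≈ (-1.41421, +0.00000); max(|x|,|y|,|x±y|/√2) = 1.41421 > 1 ⇒ ∉ W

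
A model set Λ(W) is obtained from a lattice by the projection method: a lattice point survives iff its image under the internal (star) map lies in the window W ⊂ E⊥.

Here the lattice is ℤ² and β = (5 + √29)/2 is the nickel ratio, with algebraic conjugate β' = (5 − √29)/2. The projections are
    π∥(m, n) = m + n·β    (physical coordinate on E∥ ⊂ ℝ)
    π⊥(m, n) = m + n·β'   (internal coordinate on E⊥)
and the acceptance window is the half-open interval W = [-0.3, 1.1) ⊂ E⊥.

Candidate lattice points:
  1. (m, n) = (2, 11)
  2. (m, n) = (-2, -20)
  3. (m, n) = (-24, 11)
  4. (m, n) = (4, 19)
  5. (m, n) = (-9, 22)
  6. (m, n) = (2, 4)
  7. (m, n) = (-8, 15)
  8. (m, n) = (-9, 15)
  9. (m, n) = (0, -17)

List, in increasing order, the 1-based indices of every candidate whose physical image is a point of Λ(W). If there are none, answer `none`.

1, 4

Numerically β ≈ 5.192582 and β' = −1/β ≈ -0.192582.
#1 (2,11): internal coord 2 + (11)·β' = -0.118406; -0.118406 ∈ [-0.3, 1.1) → IN Λ
#2 (-2,-20): internal coord -2 + (-20)·β' = +1.851648; +1.851648 ∉ [-0.3, 1.1) → out
#3 (-24,11): internal coord -24 + (11)·β' = -26.118406; -26.118406 ∉ [-0.3, 1.1) → out
#4 (4,19): internal coord 4 + (19)·β' = +0.340934; +0.340934 ∈ [-0.3, 1.1) → IN Λ
#5 (-9,22): internal coord -9 + (22)·β' = -13.236813; -13.236813 ∉ [-0.3, 1.1) → out
#6 (2,4): internal coord 2 + (4)·β' = +1.229670; +1.229670 ∉ [-0.3, 1.1) → out
#7 (-8,15): internal coord -8 + (15)·β' = -10.888736; -10.888736 ∉ [-0.3, 1.1) → out
#8 (-9,15): internal coord -9 + (15)·β' = -11.888736; -11.888736 ∉ [-0.3, 1.1) → out
#9 (0,-17): internal coord 0 + (-17)·β' = +3.273901; +3.273901 ∉ [-0.3, 1.1) → out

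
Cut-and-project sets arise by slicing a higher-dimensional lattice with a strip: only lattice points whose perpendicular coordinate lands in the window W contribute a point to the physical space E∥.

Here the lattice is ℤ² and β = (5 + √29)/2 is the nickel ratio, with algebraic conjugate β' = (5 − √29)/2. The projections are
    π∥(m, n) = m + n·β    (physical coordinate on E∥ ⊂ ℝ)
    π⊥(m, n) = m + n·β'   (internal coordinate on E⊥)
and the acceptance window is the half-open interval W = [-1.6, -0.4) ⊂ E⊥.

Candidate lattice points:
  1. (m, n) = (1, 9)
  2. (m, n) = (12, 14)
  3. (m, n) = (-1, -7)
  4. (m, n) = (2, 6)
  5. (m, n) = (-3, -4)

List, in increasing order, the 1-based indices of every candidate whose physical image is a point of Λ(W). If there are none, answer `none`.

1

Numerically β ≈ 5.19258 and β' = −1/β ≈ -0.19258.
[1] lift (1,9): star map gives -0.73324; window check -1.6 ≤ -0.73324 < -0.4 is true → IN Λ
[2] lift (12,14): star map gives 9.30385; window check -1.6 ≤ 9.30385 < -0.4 is false → out
[3] lift (-1,-7): star map gives 0.34808; window check -1.6 ≤ 0.34808 < -0.4 is false → out
[4] lift (2,6): star map gives 0.84451; window check -1.6 ≤ 0.84451 < -0.4 is false → out
[5] lift (-3,-4): star map gives -2.22967; window check -1.6 ≤ -2.22967 < -0.4 is false → out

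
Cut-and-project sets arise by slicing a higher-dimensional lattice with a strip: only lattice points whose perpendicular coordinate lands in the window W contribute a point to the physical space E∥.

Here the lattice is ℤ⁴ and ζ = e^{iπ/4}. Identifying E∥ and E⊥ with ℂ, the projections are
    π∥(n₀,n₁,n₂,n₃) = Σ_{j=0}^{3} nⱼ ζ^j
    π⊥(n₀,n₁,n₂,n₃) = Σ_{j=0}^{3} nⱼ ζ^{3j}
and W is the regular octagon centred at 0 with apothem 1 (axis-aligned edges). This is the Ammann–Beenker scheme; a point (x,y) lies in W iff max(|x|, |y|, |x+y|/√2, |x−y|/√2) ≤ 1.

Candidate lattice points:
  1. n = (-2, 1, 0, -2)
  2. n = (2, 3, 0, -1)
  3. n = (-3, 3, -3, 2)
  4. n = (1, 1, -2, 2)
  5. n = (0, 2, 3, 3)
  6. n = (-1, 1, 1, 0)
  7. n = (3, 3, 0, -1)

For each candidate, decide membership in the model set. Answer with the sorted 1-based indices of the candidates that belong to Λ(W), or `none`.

5

With ζ = e^{iπ/4} the internal vectors are ζ^0,ζ^3,ζ^6,ζ^9.
#1 (-2, 1, 0, -2): internal (-4.12132, -0.70711); octagon support 4.12132 vs apothem 1 → ∉ W
#2 (2, 3, 0, -1): internal (-0.82843, 1.41421); octagon support 1.58579 vs apothem 1 → ∉ W
#3 (-3, 3, -3, 2): internal (-3.70711, 6.53553); octagon support 7.24264 vs apothem 1 → ∉ W
#4 (1, 1, -2, 2): internal (1.70711, 4.12132); octagon support 4.12132 vs apothem 1 → ∉ W
#5 (0, 2, 3, 3): internal (0.70711, 0.53553); octagon support 0.87868 vs apothem 1 → ∈ W
#6 (-1, 1, 1, 0): internal (-1.70711, -0.29289); octagon support 1.70711 vs apothem 1 → ∉ W
#7 (3, 3, 0, -1): internal (0.17157, 1.41421); octagon support 1.41421 vs apothem 1 → ∉ W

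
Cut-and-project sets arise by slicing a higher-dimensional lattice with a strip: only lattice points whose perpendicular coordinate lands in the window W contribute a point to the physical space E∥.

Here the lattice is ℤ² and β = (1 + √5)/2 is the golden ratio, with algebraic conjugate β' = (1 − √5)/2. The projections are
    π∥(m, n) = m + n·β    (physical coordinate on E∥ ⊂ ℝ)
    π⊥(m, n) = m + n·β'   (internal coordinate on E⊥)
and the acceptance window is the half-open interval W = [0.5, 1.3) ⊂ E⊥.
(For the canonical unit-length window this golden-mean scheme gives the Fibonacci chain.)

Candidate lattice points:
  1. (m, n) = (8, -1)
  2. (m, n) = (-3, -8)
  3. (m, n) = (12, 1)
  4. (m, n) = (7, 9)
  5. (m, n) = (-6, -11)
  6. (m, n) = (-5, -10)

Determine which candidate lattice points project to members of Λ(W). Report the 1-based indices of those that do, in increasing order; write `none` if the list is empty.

Compute β' = (1−√5)/2 = -0.61803, so π⊥(m,n) = m -0.61803·n.
candidate 1: (m,n)=(8,-1) → π∥ = 8-1·β ≈ 6.38197, π⊥ = 8-1·β' ≈ 8.61803 ∉ [0.5, 1.3) ⇒ out
candidate 2: (m,n)=(-3,-8) → π∥ = -3-8·β ≈ -15.94427, π⊥ = -3-8·β' ≈ 1.94427 ∉ [0.5, 1.3) ⇒ out
candidate 3: (m,n)=(12,1) → π∥ = 12+1·β ≈ 13.61803, π⊥ = 12+1·β' ≈ 11.38197 ∉ [0.5, 1.3) ⇒ out
candidate 4: (m,n)=(7,9) → π∥ = 7+9·β ≈ 21.56231, π⊥ = 7+9·β' ≈ 1.43769 ∉ [0.5, 1.3) ⇒ out
candidate 5: (m,n)=(-6,-11) → π∥ = -6-11·β ≈ -23.79837, π⊥ = -6-11·β' ≈ 0.79837 ∈ [0.5, 1.3) ⇒ IN Λ
candidate 6: (m,n)=(-5,-10) → π∥ = -5-10·β ≈ -21.18034, π⊥ = -5-10·β' ≈ 1.18034 ∈ [0.5, 1.3) ⇒ IN Λ

5, 6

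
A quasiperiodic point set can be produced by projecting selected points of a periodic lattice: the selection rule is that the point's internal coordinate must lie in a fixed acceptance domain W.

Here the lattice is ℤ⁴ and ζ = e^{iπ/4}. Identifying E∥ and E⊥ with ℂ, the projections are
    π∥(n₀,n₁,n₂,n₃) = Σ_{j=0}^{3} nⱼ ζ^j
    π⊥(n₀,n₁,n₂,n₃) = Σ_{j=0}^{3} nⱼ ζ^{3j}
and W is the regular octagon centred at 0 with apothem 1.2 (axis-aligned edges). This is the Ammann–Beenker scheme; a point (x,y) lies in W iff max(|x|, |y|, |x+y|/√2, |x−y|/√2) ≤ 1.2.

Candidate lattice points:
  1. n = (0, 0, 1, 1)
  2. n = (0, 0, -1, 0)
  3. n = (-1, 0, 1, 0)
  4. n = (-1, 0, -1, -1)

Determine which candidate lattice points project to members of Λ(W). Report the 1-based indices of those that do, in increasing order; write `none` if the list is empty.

With ζ = e^{iπ/4} the internal vectors are ζ^0,ζ^3,ζ^6,ζ^9.
candidate 1: n = (0, 0, 1, 1) → π⊥ ≈ (+0.707107, -0.292893); max(|x|,|y|,|x±y|/√2) = 0.707107 ≤ 1.2 ⇒ ∈ W
candidate 2: n = (0, 0, -1, 0) → π⊥ ≈ (+0.000000, +1.000000); max(|x|,|y|,|x±y|/√2) = 1.000000 ≤ 1.2 ⇒ ∈ W
candidate 3: n = (-1, 0, 1, 0) → π⊥ ≈ (-1.000000, -1.000000); max(|x|,|y|,|x±y|/√2) = 1.414214 > 1.2 ⇒ ∉ W
candidate 4: n = (-1, 0, -1, -1) → π⊥ ≈ (-1.707107, +0.292893); max(|x|,|y|,|x±y|/√2) = 1.707107 > 1.2 ⇒ ∉ W

1, 2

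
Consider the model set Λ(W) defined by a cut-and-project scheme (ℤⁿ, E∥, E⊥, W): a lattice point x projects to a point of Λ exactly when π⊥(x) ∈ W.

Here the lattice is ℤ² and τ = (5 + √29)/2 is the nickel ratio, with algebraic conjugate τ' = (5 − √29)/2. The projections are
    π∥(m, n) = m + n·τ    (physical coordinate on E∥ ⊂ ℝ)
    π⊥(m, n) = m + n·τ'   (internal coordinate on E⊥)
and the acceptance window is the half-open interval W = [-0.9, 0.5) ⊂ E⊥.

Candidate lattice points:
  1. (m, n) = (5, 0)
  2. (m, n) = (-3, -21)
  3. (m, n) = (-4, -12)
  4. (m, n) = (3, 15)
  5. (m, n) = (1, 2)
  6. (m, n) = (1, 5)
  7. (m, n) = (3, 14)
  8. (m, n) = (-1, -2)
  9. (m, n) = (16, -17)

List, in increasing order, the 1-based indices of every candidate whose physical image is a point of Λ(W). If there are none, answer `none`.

4, 6, 7, 8

τ' = (5−√29)/2 ≈ -0.1926.
#1 (5,0): internal coord 5 + (0)·τ' = +5.0000; +5.0000 ∉ [-0.9, 0.5) → out
#2 (-3,-21): internal coord -3 + (-21)·τ' = +1.0442; +1.0442 ∉ [-0.9, 0.5) → out
#3 (-4,-12): internal coord -4 + (-12)·τ' = -1.6890; -1.6890 ∉ [-0.9, 0.5) → out
#4 (3,15): internal coord 3 + (15)·τ' = +0.1113; +0.1113 ∈ [-0.9, 0.5) → IN Λ
#5 (1,2): internal coord 1 + (2)·τ' = +0.6148; +0.6148 ∉ [-0.9, 0.5) → out
#6 (1,5): internal coord 1 + (5)·τ' = +0.0371; +0.0371 ∈ [-0.9, 0.5) → IN Λ
#7 (3,14): internal coord 3 + (14)·τ' = +0.3038; +0.3038 ∈ [-0.9, 0.5) → IN Λ
#8 (-1,-2): internal coord -1 + (-2)·τ' = -0.6148; -0.6148 ∈ [-0.9, 0.5) → IN Λ
#9 (16,-17): internal coord 16 + (-17)·τ' = +19.2739; +19.2739 ∉ [-0.9, 0.5) → out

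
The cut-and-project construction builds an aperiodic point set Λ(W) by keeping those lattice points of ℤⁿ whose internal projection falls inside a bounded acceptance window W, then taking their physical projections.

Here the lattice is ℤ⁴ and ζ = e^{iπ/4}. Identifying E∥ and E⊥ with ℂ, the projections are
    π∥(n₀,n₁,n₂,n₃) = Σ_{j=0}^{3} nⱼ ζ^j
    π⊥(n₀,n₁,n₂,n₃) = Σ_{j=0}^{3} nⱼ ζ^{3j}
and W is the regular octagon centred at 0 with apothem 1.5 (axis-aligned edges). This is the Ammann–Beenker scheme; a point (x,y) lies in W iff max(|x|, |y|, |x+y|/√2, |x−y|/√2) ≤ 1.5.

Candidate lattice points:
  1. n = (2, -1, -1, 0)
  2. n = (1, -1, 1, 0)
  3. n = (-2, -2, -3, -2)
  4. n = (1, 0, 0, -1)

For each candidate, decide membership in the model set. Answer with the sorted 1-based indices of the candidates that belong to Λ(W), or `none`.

With ζ = e^{iπ/4} the internal vectors are ζ^0,ζ^3,ζ^6,ζ^9.
#1 (2, -1, -1, 0): internal (2.7071, 0.2929); octagon support 2.7071 vs apothem 1.5 → ∉ W
#2 (1, -1, 1, 0): internal (1.7071, -1.7071); octagon support 2.4142 vs apothem 1.5 → ∉ W
#3 (-2, -2, -3, -2): internal (-2.0000, 0.1716); octagon support 2.0000 vs apothem 1.5 → ∉ W
#4 (1, 0, 0, -1): internal (0.2929, -0.7071); octagon support 0.7071 vs apothem 1.5 → ∈ W

4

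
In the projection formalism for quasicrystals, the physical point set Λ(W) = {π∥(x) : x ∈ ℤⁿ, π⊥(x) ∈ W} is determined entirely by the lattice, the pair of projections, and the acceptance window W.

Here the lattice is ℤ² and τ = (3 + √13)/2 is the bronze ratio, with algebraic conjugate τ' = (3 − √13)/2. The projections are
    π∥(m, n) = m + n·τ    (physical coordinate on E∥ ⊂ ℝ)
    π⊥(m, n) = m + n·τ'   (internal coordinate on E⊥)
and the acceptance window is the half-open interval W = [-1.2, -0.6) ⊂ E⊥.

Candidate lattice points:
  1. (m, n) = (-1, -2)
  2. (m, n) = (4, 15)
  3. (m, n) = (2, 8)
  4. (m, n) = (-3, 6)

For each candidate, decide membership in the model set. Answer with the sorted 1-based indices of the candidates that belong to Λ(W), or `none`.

none

Compute τ' = (3−√13)/2 = -0.3028, so π⊥(m,n) = m -0.3028·n.
[1] lift (-1,-2): star map gives -0.3944; window check -1.2 ≤ -0.3944 < -0.6 is false → out
[2] lift (4,15): star map gives -0.5416; window check -1.2 ≤ -0.5416 < -0.6 is false → out
[3] lift (2,8): star map gives -0.4222; window check -1.2 ≤ -0.4222 < -0.6 is false → out
[4] lift (-3,6): star map gives -4.8167; window check -1.2 ≤ -4.8167 < -0.6 is false → out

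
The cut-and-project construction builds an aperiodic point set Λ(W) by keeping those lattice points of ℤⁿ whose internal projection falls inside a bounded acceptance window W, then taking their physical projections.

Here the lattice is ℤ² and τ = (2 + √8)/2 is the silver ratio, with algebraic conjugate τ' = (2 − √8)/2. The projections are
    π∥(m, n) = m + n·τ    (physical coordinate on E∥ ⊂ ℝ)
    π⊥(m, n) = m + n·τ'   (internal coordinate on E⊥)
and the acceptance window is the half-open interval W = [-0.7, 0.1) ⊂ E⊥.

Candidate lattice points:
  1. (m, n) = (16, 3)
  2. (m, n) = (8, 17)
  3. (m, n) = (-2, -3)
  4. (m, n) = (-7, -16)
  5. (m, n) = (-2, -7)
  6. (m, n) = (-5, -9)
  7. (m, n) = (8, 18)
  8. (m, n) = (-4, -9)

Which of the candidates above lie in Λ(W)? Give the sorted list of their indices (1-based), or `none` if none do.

4, 8

τ' = (2−√8)/2 ≈ -0.4142.
candidate 1: (m,n)=(16,3) → π∥ = 16+3·τ ≈ 23.2426, π⊥ = 16+3·τ' ≈ 14.7574 ∉ [-0.7, 0.1) ⇒ out
candidate 2: (m,n)=(8,17) → π∥ = 8+17·τ ≈ 49.0416, π⊥ = 8+17·τ' ≈ 0.9584 ∉ [-0.7, 0.1) ⇒ out
candidate 3: (m,n)=(-2,-3) → π∥ = -2-3·τ ≈ -9.2426, π⊥ = -2-3·τ' ≈ -0.7574 ∉ [-0.7, 0.1) ⇒ out
candidate 4: (m,n)=(-7,-16) → π∥ = -7-16·τ ≈ -45.6274, π⊥ = -7-16·τ' ≈ -0.3726 ∈ [-0.7, 0.1) ⇒ IN Λ
candidate 5: (m,n)=(-2,-7) → π∥ = -2-7·τ ≈ -18.8995, π⊥ = -2-7·τ' ≈ 0.8995 ∉ [-0.7, 0.1) ⇒ out
candidate 6: (m,n)=(-5,-9) → π∥ = -5-9·τ ≈ -26.7279, π⊥ = -5-9·τ' ≈ -1.2721 ∉ [-0.7, 0.1) ⇒ out
candidate 7: (m,n)=(8,18) → π∥ = 8+18·τ ≈ 51.4558, π⊥ = 8+18·τ' ≈ 0.5442 ∉ [-0.7, 0.1) ⇒ out
candidate 8: (m,n)=(-4,-9) → π∥ = -4-9·τ ≈ -25.7279, π⊥ = -4-9·τ' ≈ -0.2721 ∈ [-0.7, 0.1) ⇒ IN Λ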